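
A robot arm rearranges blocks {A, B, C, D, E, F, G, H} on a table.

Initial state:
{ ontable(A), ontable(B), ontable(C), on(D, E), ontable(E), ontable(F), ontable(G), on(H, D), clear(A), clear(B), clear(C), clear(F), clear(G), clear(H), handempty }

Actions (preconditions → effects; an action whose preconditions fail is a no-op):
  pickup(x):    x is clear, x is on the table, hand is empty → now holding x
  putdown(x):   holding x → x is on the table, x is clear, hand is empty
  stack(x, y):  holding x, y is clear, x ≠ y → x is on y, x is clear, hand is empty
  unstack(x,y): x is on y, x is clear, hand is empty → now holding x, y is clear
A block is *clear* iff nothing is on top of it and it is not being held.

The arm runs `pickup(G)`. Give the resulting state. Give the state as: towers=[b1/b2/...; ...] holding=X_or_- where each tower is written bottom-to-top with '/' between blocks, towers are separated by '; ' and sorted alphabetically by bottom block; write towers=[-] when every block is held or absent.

towers=[A; B; C; E/D/H; F] holding=G

before: towers=[A; B; C; E/D/H; F; G] holding=-
pre[pickup(G)]: clear(G) ✓, ontable(G) ✓, handempty ✓
all met → apply pickup(G)
after:  towers=[A; B; C; E/D/H; F] holding=G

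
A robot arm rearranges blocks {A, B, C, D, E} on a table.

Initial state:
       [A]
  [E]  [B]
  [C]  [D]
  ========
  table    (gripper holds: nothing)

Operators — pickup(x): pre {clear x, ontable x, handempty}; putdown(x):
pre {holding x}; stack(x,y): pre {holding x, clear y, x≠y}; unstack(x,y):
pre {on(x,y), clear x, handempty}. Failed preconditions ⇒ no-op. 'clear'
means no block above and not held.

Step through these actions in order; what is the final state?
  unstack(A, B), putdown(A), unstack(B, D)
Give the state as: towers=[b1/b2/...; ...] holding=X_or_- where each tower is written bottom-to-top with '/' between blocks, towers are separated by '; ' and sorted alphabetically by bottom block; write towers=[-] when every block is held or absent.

step 1 (unstack(A, B)): towers=[C/E; D/B] holding=A
step 2 (putdown(A)): towers=[A; C/E; D/B] holding=-
step 3 (unstack(B, D)): towers=[A; C/E; D] holding=B

towers=[A; C/E; D] holding=B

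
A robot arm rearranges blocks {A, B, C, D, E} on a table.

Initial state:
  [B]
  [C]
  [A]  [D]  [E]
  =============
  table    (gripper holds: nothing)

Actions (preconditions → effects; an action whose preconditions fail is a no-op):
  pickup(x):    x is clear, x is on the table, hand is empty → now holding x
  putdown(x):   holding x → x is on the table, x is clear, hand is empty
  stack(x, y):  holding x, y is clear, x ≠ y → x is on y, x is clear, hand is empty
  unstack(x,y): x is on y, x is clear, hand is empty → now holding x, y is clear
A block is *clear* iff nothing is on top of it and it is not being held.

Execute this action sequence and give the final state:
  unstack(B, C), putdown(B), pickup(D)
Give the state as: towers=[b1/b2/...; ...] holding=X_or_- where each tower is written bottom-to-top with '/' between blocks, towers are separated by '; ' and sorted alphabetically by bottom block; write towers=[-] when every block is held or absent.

step 1 (unstack(B, C)): towers=[A/C; D; E] holding=B
step 2 (putdown(B)): towers=[A/C; B; D; E] holding=-
step 3 (pickup(D)): towers=[A/C; B; E] holding=D

towers=[A/C; B; E] holding=D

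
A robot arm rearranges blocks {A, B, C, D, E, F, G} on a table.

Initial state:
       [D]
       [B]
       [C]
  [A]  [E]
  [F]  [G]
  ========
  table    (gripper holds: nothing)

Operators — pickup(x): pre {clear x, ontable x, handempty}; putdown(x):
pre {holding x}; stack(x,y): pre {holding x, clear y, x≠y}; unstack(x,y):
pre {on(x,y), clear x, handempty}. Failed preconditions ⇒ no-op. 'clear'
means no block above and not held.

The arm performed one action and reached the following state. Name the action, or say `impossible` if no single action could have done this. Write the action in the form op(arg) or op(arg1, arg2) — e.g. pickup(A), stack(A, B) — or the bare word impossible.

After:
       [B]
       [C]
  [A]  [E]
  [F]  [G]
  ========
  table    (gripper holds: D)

target: towers=[F/A; G/E/C/B] holding=D
     unstack(D, B) → towers=[F/A; G/E/C/B] holding=D  ← match
     unstack(A, F) → towers=[F; G/E/C/B/D] holding=A

unstack(D, B)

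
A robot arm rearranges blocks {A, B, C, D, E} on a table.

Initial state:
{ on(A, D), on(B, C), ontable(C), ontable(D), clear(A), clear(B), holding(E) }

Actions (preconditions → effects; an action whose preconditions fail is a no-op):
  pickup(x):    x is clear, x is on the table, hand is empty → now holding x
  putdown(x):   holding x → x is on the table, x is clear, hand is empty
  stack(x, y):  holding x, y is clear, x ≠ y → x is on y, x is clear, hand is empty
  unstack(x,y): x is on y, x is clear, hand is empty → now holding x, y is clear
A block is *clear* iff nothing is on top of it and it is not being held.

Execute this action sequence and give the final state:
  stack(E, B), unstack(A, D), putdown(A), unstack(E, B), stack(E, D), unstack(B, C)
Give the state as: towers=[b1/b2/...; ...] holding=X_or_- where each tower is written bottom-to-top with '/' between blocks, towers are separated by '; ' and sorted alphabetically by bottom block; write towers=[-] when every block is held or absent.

towers=[A; C; D/E] holding=B

step 1 (stack(E, B)): towers=[C/B/E; D/A] holding=-
step 2 (unstack(A, D)): towers=[C/B/E; D] holding=A
step 3 (putdown(A)): towers=[A; C/B/E; D] holding=-
step 4 (unstack(E, B)): towers=[A; C/B; D] holding=E
step 5 (stack(E, D)): towers=[A; C/B; D/E] holding=-
step 6 (unstack(B, C)): towers=[A; C; D/E] holding=B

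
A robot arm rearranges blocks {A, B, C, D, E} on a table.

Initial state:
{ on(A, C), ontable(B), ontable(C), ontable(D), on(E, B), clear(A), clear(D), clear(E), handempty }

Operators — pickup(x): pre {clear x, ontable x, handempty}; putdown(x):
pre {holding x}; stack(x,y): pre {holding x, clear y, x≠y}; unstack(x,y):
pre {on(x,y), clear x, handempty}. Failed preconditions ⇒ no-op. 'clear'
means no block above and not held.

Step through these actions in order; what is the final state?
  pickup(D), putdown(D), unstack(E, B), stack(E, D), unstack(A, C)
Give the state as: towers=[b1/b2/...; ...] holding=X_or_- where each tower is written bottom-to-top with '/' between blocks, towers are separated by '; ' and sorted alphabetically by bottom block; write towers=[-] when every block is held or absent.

step 1 (pickup(D)): towers=[B/E; C/A] holding=D
step 2 (putdown(D)): towers=[B/E; C/A; D] holding=-
step 3 (unstack(E, B)): towers=[B; C/A; D] holding=E
step 4 (stack(E, D)): towers=[B; C/A; D/E] holding=-
step 5 (unstack(A, C)): towers=[B; C; D/E] holding=A

towers=[B; C; D/E] holding=A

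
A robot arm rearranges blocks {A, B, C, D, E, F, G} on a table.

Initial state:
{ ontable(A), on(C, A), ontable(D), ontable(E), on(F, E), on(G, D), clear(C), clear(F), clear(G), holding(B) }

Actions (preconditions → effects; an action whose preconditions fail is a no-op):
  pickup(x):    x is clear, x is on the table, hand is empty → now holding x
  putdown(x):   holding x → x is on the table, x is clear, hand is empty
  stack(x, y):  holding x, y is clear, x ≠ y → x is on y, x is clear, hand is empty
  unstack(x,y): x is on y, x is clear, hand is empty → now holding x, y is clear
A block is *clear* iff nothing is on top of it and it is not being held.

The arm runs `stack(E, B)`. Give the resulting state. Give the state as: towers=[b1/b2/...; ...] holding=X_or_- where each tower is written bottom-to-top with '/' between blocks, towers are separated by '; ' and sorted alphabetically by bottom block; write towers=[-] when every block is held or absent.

before: towers=[A/C; D/G; E/F] holding=B
pre[stack(E, B)]: holding(E) fail, clear(B) fail, E≠B ok
holding(E), clear(B) unmet → stack(E, B) is a no-op
after:  towers=[A/C; D/G; E/F] holding=B

towers=[A/C; D/G; E/F] holding=B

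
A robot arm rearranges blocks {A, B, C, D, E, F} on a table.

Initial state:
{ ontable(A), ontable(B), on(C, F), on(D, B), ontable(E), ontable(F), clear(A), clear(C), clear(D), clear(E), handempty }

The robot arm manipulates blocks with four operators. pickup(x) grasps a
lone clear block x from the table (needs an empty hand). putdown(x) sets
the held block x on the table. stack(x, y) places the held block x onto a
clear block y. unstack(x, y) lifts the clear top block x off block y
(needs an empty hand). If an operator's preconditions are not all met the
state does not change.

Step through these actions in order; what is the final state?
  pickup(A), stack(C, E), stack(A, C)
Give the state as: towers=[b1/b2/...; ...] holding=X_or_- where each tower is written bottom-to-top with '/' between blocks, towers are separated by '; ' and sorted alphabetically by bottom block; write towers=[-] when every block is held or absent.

step 1 (pickup(A)): towers=[B/D; E; F/C] holding=A
step 2 (stack(C, E)) [no-op]: towers=[B/D; E; F/C] holding=A
step 3 (stack(A, C)): towers=[B/D; E; F/C/A] holding=-

towers=[B/D; E; F/C/A] holding=-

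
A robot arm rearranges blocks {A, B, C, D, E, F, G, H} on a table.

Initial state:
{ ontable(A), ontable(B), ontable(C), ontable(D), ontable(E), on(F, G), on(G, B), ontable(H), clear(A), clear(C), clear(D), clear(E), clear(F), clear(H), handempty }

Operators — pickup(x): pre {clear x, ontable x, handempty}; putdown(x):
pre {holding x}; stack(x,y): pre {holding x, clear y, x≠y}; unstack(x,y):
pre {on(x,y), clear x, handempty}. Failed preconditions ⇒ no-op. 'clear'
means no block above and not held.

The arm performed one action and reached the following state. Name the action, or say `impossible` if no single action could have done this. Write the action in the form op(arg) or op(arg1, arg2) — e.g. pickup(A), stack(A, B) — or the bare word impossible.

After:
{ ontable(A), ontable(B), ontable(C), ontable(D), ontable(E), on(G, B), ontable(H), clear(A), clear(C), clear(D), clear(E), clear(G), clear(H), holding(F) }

unstack(F, G)

target: towers=[A; B/G; C; D; E; H] holding=F
         pickup(A) → towers=[B/G/F; C; D; E; H] holding=A
         pickup(E) → towers=[A; B/G/F; C; D; H] holding=E
         pickup(H) → towers=[A; B/G/F; C; D; E] holding=H
     unstack(F, G) → towers=[A; B/G; C; D; E; H] holding=F  ← match
         pickup(D) → towers=[A; B/G/F; C; E; H] holding=D
         pickup(C) → towers=[A; B/G/F; D; E; H] holding=C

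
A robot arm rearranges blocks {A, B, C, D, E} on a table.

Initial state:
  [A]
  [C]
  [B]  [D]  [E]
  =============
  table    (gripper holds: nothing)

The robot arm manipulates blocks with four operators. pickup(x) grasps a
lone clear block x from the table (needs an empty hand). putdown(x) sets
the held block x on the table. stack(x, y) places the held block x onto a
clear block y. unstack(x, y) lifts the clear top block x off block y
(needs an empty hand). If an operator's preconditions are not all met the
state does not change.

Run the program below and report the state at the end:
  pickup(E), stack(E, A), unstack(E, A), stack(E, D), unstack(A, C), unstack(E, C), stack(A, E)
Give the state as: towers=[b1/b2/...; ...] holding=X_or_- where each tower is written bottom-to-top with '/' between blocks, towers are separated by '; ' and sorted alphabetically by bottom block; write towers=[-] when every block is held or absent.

towers=[B/C; D/E/A] holding=-

step 1 (pickup(E)): towers=[B/C/A; D] holding=E
step 2 (stack(E, A)): towers=[B/C/A/E; D] holding=-
step 3 (unstack(E, A)): towers=[B/C/A; D] holding=E
step 4 (stack(E, D)): towers=[B/C/A; D/E] holding=-
step 5 (unstack(A, C)): towers=[B/C; D/E] holding=A
step 6 (unstack(E, C)) [no-op]: towers=[B/C; D/E] holding=A
step 7 (stack(A, E)): towers=[B/C; D/E/A] holding=-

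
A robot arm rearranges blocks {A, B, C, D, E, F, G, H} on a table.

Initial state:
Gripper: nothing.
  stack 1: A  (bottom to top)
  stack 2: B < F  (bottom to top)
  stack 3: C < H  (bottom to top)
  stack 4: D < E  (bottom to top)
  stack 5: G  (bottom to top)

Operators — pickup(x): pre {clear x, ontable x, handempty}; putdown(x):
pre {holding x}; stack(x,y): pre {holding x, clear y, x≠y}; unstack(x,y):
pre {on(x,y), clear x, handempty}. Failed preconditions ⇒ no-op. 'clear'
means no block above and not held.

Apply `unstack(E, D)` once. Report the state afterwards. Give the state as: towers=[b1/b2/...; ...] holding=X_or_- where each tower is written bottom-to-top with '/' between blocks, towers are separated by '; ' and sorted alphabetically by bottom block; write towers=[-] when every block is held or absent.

before: towers=[A; B/F; C/H; D/E; G] holding=-
pre[unstack(E, D)]: on(E,D) ✓, clear(E) ✓, handempty ✓
all met → apply unstack(E, D)
after:  towers=[A; B/F; C/H; D; G] holding=E

towers=[A; B/F; C/H; D; G] holding=E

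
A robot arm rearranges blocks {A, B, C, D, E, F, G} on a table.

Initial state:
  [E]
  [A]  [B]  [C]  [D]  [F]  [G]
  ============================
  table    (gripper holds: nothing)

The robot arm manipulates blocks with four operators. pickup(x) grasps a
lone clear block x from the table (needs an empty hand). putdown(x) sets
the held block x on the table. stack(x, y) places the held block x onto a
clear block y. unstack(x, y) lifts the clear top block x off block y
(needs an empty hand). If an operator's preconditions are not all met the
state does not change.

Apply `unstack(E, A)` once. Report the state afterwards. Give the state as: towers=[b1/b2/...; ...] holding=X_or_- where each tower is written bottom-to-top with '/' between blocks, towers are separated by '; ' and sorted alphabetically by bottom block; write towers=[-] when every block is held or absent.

before: towers=[A/E; B; C; D; F; G] holding=-
pre[unstack(E, A)]: on(E,A) ok, clear(E) ok, handempty ok
all met → apply unstack(E, A)
after:  towers=[A; B; C; D; F; G] holding=E

towers=[A; B; C; D; F; G] holding=E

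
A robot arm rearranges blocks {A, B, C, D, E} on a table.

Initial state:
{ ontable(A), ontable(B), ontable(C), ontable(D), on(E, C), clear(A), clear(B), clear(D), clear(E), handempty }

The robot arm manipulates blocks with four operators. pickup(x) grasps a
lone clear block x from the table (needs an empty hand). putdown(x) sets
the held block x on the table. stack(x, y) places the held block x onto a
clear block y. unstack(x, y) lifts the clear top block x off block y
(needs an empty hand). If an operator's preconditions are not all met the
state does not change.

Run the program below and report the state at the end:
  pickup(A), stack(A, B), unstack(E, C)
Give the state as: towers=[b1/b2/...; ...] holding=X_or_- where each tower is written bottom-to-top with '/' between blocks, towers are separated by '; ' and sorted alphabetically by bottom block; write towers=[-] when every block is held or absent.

towers=[B/A; C; D] holding=E

step 1 (pickup(A)): towers=[B; C/E; D] holding=A
step 2 (stack(A, B)): towers=[B/A; C/E; D] holding=-
step 3 (unstack(E, C)): towers=[B/A; C; D] holding=E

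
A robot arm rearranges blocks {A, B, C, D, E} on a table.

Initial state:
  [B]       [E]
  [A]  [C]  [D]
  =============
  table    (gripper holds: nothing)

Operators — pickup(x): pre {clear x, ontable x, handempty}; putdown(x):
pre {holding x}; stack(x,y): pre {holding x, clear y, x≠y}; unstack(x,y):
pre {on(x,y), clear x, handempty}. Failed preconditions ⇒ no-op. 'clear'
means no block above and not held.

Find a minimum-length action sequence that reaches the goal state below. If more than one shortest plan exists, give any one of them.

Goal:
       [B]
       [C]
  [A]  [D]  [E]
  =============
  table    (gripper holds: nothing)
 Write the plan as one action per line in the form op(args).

unstack(E, D)
putdown(E)
pickup(C)
stack(C, D)
unstack(B, A)
stack(B, C)

step 1 (unstack(E, D)): towers=[A/B; C; D] holding=E
step 2 (putdown(E)): towers=[A/B; C; D; E] holding=-
step 3 (pickup(C)): towers=[A/B; D; E] holding=C
step 4 (stack(C, D)): towers=[A/B; D/C; E] holding=-
step 5 (unstack(B, A)): towers=[A; D/C; E] holding=B
step 6 (stack(B, C)): towers=[A; D/C/B; E] holding=-
goal check: towers=[A; D/C/B; E] holding=- — reached (length 6, optimal by BFS)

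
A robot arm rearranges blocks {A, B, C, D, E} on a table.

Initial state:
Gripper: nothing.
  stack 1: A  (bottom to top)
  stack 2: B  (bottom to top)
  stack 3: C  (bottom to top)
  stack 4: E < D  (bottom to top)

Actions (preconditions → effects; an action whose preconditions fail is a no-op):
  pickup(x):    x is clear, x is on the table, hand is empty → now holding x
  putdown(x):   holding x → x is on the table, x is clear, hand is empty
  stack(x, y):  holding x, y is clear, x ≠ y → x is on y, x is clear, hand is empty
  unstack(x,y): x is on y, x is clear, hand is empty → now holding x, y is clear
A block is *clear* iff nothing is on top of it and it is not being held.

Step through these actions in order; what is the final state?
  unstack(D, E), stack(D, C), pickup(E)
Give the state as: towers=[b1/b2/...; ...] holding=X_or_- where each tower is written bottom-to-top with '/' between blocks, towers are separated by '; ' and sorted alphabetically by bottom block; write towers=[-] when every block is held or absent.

step 1 (unstack(D, E)): towers=[A; B; C; E] holding=D
step 2 (stack(D, C)): towers=[A; B; C/D; E] holding=-
step 3 (pickup(E)): towers=[A; B; C/D] holding=E

towers=[A; B; C/D] holding=E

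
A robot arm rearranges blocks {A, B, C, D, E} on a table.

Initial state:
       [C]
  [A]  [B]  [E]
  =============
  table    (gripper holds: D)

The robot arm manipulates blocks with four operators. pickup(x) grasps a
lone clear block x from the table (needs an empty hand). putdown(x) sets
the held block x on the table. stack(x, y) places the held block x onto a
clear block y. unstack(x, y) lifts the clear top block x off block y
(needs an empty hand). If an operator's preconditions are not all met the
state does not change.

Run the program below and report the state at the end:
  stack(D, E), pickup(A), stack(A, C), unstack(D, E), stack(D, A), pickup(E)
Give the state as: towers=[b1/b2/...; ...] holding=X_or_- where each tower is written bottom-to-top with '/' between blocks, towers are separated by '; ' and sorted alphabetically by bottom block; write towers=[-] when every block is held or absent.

step 1 (stack(D, E)): towers=[A; B/C; E/D] holding=-
step 2 (pickup(A)): towers=[B/C; E/D] holding=A
step 3 (stack(A, C)): towers=[B/C/A; E/D] holding=-
step 4 (unstack(D, E)): towers=[B/C/A; E] holding=D
step 5 (stack(D, A)): towers=[B/C/A/D; E] holding=-
step 6 (pickup(E)): towers=[B/C/A/D] holding=E

towers=[B/C/A/D] holding=E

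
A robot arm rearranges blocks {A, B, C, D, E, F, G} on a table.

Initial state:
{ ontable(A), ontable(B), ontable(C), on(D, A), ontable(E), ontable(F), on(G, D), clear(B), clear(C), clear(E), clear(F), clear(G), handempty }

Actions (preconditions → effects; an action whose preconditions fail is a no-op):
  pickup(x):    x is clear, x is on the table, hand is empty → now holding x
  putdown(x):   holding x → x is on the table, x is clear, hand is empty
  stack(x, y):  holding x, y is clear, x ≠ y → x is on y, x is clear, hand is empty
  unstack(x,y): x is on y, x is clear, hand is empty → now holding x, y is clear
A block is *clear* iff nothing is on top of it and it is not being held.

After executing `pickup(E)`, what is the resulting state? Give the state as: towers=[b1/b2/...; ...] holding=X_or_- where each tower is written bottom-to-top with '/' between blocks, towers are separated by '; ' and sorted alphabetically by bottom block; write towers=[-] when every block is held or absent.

before: towers=[A/D/G; B; C; E; F] holding=-
pre[pickup(E)]: clear(E) yes, ontable(E) yes, handempty yes
all met → apply pickup(E)
after:  towers=[A/D/G; B; C; F] holding=E

towers=[A/D/G; B; C; F] holding=E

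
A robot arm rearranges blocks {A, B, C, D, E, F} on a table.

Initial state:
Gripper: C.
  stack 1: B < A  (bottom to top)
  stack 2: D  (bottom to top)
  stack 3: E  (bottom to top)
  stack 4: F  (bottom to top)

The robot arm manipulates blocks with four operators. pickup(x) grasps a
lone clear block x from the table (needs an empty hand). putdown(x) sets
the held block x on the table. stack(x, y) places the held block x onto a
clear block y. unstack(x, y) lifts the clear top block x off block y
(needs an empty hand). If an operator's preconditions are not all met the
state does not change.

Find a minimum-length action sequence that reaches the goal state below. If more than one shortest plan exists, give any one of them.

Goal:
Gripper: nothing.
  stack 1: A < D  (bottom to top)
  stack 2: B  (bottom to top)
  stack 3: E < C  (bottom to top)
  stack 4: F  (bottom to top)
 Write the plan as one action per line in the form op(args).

stack(C, E)
unstack(A, B)
putdown(A)
pickup(D)
stack(D, A)

step 1 (stack(C, E)): towers=[B/A; D; E/C; F] holding=-
step 2 (unstack(A, B)): towers=[B; D; E/C; F] holding=A
step 3 (putdown(A)): towers=[A; B; D; E/C; F] holding=-
step 4 (pickup(D)): towers=[A; B; E/C; F] holding=D
step 5 (stack(D, A)): towers=[A/D; B; E/C; F] holding=-
goal check: towers=[A/D; B; E/C; F] holding=- — reached (length 5, optimal by BFS)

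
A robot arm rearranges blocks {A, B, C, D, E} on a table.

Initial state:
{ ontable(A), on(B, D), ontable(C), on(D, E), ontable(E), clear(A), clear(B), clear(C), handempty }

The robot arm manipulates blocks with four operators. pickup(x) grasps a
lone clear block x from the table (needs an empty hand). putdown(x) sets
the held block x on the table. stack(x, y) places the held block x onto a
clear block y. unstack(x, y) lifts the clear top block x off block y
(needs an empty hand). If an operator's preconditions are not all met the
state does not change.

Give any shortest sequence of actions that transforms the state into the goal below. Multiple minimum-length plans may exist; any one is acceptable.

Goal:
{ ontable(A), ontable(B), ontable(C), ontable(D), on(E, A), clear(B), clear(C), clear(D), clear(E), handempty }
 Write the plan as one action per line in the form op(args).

unstack(B, D)
putdown(B)
unstack(D, E)
putdown(D)
pickup(E)
stack(E, A)

step 1 (unstack(B, D)): towers=[A; C; E/D] holding=B
step 2 (putdown(B)): towers=[A; B; C; E/D] holding=-
step 3 (unstack(D, E)): towers=[A; B; C; E] holding=D
step 4 (putdown(D)): towers=[A; B; C; D; E] holding=-
step 5 (pickup(E)): towers=[A; B; C; D] holding=E
step 6 (stack(E, A)): towers=[A/E; B; C; D] holding=-
goal check: towers=[A/E; B; C; D] holding=- — reached (length 6, optimal by BFS)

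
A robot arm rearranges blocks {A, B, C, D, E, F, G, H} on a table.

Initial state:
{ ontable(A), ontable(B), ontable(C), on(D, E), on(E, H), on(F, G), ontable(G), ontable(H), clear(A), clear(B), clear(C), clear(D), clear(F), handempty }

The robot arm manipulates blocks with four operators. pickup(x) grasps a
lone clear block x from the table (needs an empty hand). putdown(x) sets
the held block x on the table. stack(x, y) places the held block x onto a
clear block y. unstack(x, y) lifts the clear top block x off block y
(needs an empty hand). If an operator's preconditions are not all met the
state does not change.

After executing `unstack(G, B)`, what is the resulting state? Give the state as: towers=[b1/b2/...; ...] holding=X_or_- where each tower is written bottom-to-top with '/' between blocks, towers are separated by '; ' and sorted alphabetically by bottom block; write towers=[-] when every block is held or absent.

before: towers=[A; B; C; G/F; H/E/D] holding=-
pre[unstack(G, B)]: on(G,B) no, clear(G) no, handempty yes
on(G,B), clear(G) unmet → unstack(G, B) is a no-op
after:  towers=[A; B; C; G/F; H/E/D] holding=-

towers=[A; B; C; G/F; H/E/D] holding=-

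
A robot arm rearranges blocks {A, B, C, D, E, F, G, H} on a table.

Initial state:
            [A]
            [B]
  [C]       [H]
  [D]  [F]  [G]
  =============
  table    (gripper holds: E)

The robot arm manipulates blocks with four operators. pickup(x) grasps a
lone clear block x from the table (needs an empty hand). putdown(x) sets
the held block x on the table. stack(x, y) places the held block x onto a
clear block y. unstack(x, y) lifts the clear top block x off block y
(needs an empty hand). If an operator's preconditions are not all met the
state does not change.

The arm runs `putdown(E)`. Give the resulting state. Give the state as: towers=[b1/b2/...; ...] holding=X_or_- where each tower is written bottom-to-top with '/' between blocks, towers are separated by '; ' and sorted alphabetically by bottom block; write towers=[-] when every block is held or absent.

towers=[D/C; E; F; G/H/B/A] holding=-

before: towers=[D/C; F; G/H/B/A] holding=E
pre[putdown(E)]: holding(E) ✓
all met → apply putdown(E)
after:  towers=[D/C; E; F; G/H/B/A] holding=-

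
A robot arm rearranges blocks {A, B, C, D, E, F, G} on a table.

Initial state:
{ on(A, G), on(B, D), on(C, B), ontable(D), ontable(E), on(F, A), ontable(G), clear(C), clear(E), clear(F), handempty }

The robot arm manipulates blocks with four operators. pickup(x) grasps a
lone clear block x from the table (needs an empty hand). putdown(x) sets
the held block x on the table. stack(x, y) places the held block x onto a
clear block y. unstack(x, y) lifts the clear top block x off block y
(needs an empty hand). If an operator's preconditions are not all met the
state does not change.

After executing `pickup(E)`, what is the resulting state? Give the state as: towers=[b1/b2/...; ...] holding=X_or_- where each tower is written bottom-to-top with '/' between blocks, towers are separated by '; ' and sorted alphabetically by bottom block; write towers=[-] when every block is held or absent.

before: towers=[D/B/C; E; G/A/F] holding=-
pre[pickup(E)]: clear(E) ok, ontable(E) ok, handempty ok
all met → apply pickup(E)
after:  towers=[D/B/C; G/A/F] holding=E

towers=[D/B/C; G/A/F] holding=E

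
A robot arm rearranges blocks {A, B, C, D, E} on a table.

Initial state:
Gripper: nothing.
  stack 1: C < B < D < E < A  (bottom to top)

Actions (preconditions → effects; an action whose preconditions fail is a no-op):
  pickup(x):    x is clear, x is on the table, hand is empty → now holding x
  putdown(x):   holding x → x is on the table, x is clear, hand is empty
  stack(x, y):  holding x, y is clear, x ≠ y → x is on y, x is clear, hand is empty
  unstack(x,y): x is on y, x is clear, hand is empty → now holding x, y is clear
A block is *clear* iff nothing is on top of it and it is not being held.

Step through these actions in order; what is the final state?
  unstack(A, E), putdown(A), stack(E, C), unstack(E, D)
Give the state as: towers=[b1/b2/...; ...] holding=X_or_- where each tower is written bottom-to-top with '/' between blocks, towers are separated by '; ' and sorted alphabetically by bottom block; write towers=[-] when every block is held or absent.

towers=[A; C/B/D] holding=E

step 1 (unstack(A, E)): towers=[C/B/D/E] holding=A
step 2 (putdown(A)): towers=[A; C/B/D/E] holding=-
step 3 (stack(E, C)) [no-op]: towers=[A; C/B/D/E] holding=-
step 4 (unstack(E, D)): towers=[A; C/B/D] holding=E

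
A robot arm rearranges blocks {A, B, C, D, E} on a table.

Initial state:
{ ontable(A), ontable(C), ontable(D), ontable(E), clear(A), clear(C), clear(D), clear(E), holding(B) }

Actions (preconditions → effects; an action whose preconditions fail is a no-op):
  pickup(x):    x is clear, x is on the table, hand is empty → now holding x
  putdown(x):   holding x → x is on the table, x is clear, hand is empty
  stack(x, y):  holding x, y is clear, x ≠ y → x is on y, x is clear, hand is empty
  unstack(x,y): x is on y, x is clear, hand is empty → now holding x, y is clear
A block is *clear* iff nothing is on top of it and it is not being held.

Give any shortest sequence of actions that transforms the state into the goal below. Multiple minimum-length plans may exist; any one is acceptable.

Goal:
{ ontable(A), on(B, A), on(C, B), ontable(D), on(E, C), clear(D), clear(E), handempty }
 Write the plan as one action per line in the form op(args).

step 1 (stack(B, A)): towers=[A/B; C; D; E] holding=-
step 2 (pickup(C)): towers=[A/B; D; E] holding=C
step 3 (stack(C, B)): towers=[A/B/C; D; E] holding=-
step 4 (pickup(E)): towers=[A/B/C; D] holding=E
step 5 (stack(E, C)): towers=[A/B/C/E; D] holding=-
goal check: towers=[A/B/C/E; D] holding=- — reached (length 5, optimal by BFS)

stack(B, A)
pickup(C)
stack(C, B)
pickup(E)
stack(E, C)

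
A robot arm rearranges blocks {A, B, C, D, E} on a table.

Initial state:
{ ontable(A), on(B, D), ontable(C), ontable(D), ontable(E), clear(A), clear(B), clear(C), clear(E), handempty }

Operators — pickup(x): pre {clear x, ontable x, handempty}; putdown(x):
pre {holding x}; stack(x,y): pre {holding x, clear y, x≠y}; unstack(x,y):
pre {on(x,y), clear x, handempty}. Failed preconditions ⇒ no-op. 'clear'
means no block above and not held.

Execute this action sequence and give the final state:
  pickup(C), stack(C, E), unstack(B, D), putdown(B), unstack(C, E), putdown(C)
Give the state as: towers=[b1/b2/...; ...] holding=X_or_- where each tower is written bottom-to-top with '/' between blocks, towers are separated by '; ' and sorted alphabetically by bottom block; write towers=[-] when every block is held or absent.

towers=[A; B; C; D; E] holding=-

step 1 (pickup(C)): towers=[A; D/B; E] holding=C
step 2 (stack(C, E)): towers=[A; D/B; E/C] holding=-
step 3 (unstack(B, D)): towers=[A; D; E/C] holding=B
step 4 (putdown(B)): towers=[A; B; D; E/C] holding=-
step 5 (unstack(C, E)): towers=[A; B; D; E] holding=C
step 6 (putdown(C)): towers=[A; B; C; D; E] holding=-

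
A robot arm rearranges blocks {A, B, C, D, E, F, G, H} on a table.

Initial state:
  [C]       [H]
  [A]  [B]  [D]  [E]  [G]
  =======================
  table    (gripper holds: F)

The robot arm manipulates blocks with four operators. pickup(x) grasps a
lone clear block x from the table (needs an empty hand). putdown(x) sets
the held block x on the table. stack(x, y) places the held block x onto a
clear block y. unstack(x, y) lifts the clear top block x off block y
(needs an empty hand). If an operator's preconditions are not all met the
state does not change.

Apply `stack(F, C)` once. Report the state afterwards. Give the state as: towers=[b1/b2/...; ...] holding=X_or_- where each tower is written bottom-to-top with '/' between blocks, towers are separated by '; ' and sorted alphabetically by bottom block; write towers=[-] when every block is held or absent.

towers=[A/C/F; B; D/H; E; G] holding=-

before: towers=[A/C; B; D/H; E; G] holding=F
pre[stack(F, C)]: holding(F) ✓, clear(C) ✓, F≠C ✓
all met → apply stack(F, C)
after:  towers=[A/C/F; B; D/H; E; G] holding=-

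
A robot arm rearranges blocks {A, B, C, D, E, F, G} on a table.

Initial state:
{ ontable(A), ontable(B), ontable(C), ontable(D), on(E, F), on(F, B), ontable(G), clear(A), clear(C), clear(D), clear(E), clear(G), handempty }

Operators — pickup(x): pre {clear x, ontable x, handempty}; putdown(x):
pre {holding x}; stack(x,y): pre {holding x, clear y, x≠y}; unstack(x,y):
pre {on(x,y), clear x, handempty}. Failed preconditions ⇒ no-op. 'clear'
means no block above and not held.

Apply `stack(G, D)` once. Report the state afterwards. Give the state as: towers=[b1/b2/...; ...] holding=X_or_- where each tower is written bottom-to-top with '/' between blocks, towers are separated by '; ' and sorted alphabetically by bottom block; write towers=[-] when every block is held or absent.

towers=[A; B/F/E; C; D; G] holding=-

before: towers=[A; B/F/E; C; D; G] holding=-
pre[stack(G, D)]: holding(G) fail, clear(D) ok, G≠D ok
holding(G) unmet → stack(G, D) is a no-op
after:  towers=[A; B/F/E; C; D; G] holding=-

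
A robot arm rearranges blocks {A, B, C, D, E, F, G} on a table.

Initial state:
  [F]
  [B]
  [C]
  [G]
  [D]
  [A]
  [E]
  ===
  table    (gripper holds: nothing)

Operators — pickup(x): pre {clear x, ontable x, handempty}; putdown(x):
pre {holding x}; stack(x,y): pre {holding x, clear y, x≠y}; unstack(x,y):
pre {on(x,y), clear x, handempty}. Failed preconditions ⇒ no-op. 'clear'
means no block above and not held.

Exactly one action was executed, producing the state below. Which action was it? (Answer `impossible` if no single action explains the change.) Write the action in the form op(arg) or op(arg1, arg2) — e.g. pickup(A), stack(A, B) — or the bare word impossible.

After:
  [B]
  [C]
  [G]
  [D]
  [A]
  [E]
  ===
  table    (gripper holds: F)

target: towers=[E/A/D/G/C/B] holding=F
     unstack(F, B) → towers=[E/A/D/G/C/B] holding=F  ← match

unstack(F, B)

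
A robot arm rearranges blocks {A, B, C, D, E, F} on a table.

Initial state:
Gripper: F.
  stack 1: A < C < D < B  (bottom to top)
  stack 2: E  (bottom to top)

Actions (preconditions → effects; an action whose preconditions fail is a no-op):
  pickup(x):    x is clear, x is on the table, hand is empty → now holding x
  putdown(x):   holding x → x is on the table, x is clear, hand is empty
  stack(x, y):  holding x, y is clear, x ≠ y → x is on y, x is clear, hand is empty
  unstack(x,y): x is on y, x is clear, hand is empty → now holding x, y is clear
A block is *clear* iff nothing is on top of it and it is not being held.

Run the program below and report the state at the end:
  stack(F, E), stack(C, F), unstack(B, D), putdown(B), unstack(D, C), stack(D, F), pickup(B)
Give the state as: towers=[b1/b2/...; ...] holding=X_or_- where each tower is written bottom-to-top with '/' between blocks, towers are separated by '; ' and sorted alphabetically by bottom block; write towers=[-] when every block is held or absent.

towers=[A/C; E/F/D] holding=B

step 1 (stack(F, E)): towers=[A/C/D/B; E/F] holding=-
step 2 (stack(C, F)) [no-op]: towers=[A/C/D/B; E/F] holding=-
step 3 (unstack(B, D)): towers=[A/C/D; E/F] holding=B
step 4 (putdown(B)): towers=[A/C/D; B; E/F] holding=-
step 5 (unstack(D, C)): towers=[A/C; B; E/F] holding=D
step 6 (stack(D, F)): towers=[A/C; B; E/F/D] holding=-
step 7 (pickup(B)): towers=[A/C; E/F/D] holding=B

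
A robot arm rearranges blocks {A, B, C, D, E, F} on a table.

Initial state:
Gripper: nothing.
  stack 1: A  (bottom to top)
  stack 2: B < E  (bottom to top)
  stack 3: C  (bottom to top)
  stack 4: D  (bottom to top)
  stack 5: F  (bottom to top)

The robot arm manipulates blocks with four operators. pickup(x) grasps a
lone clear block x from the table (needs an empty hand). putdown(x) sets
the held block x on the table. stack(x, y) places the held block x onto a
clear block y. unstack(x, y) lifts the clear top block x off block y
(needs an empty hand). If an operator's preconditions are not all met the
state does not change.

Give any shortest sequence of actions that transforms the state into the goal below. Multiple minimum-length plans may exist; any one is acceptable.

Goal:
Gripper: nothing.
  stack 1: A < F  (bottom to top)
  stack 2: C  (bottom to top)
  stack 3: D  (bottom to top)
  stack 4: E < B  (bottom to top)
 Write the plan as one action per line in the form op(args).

step 1 (pickup(F)): towers=[A; B/E; C; D] holding=F
step 2 (stack(F, A)): towers=[A/F; B/E; C; D] holding=-
step 3 (unstack(E, B)): towers=[A/F; B; C; D] holding=E
step 4 (putdown(E)): towers=[A/F; B; C; D; E] holding=-
step 5 (pickup(B)): towers=[A/F; C; D; E] holding=B
step 6 (stack(B, E)): towers=[A/F; C; D; E/B] holding=-
goal check: towers=[A/F; C; D; E/B] holding=- — reached (length 6, optimal by BFS)

pickup(F)
stack(F, A)
unstack(E, B)
putdown(E)
pickup(B)
stack(B, E)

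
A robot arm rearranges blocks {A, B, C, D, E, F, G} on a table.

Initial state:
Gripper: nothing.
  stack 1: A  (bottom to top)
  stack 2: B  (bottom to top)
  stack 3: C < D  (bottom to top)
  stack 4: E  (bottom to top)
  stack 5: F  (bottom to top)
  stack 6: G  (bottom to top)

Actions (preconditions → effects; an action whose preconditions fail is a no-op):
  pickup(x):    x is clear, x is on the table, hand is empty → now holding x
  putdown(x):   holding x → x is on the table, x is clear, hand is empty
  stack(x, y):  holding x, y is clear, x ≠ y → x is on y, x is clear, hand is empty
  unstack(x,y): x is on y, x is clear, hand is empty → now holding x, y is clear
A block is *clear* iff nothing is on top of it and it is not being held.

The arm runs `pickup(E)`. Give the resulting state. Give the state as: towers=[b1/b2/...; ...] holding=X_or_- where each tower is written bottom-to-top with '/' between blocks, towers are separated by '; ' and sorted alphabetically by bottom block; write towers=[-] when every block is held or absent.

before: towers=[A; B; C/D; E; F; G] holding=-
pre[pickup(E)]: clear(E) ✓, ontable(E) ✓, handempty ✓
all met → apply pickup(E)
after:  towers=[A; B; C/D; F; G] holding=E

towers=[A; B; C/D; F; G] holding=E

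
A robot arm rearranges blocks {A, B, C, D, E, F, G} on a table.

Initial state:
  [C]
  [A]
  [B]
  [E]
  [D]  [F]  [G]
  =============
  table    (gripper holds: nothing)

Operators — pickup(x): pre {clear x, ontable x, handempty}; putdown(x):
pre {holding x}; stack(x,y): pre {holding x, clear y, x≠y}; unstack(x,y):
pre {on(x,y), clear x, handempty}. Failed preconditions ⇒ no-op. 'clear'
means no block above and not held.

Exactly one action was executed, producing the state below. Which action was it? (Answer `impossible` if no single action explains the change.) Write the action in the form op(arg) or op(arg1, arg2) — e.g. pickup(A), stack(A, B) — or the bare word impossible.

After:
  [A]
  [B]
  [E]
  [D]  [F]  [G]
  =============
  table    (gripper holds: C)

target: towers=[D/E/B/A; F; G] holding=C
         pickup(F) → towers=[D/E/B/A/C; G] holding=F
         pickup(G) → towers=[D/E/B/A/C; F] holding=G
     unstack(C, A) → towers=[D/E/B/A; F; G] holding=C  ← match

unstack(C, A)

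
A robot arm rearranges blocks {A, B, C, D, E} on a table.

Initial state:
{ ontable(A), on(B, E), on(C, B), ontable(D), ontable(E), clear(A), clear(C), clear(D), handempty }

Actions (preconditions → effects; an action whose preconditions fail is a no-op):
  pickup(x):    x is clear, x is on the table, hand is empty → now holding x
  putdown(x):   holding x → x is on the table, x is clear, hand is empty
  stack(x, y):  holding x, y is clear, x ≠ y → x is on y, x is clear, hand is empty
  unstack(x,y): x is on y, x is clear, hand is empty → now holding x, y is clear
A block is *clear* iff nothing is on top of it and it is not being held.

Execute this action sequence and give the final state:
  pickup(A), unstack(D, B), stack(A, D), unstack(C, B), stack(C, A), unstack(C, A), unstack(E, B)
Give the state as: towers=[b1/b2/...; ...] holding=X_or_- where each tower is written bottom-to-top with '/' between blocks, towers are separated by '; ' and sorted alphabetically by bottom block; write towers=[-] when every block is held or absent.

step 1 (pickup(A)): towers=[D; E/B/C] holding=A
step 2 (unstack(D, B)) [no-op]: towers=[D; E/B/C] holding=A
step 3 (stack(A, D)): towers=[D/A; E/B/C] holding=-
step 4 (unstack(C, B)): towers=[D/A; E/B] holding=C
step 5 (stack(C, A)): towers=[D/A/C; E/B] holding=-
step 6 (unstack(C, A)): towers=[D/A; E/B] holding=C
step 7 (unstack(E, B)) [no-op]: towers=[D/A; E/B] holding=C

towers=[D/A; E/B] holding=C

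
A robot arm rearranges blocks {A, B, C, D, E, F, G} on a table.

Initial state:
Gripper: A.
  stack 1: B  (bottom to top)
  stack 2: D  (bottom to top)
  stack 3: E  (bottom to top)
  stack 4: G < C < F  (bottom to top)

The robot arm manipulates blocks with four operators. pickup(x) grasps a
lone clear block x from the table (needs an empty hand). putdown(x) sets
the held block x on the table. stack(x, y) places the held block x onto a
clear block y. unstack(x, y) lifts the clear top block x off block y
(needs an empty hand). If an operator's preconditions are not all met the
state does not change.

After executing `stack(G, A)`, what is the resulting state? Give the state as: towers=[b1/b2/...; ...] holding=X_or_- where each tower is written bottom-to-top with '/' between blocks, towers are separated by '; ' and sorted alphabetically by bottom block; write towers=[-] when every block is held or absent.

before: towers=[B; D; E; G/C/F] holding=A
pre[stack(G, A)]: holding(G) ✗, clear(A) ✗, G≠A ✓
holding(G), clear(A) unmet → stack(G, A) is a no-op
after:  towers=[B; D; E; G/C/F] holding=A

towers=[B; D; E; G/C/F] holding=A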